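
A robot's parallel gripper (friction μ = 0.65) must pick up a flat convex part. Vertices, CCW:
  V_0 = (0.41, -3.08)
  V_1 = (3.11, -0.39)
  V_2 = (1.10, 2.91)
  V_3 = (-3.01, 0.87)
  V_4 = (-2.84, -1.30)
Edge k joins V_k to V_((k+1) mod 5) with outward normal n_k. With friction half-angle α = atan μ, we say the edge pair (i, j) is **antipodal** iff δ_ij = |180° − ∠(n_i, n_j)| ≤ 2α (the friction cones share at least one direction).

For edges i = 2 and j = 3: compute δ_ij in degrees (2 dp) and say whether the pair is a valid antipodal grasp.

α = atan 0.65 = 33.02°;  2α = 66.05°
edge 2: e_2 = (-4.11, -2.04);  n_2 = (-0.4446, +0.8957)
edge 3: e_3 = (+0.17, -2.17);  n_3 = (-0.9969, -0.0781)
∠(n_2, n_3) = 68.08°
δ = |180° − 68.08°| = 111.92°
111.92° > 2α = 66.05°  →  invalid

δ = 111.92°, invalid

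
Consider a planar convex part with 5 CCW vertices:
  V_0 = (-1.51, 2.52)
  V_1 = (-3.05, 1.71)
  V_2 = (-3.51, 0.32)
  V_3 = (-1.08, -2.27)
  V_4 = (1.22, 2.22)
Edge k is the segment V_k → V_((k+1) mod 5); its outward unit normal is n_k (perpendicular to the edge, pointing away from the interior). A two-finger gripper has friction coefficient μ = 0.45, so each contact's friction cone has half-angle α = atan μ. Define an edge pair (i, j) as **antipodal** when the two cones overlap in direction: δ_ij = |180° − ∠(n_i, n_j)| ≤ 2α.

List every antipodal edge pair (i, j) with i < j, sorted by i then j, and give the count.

count = 3; pairs: (0,3), (1,3), (2,4)

α = atan 0.45 = 24.23°;  2α = 48.46°
n_0 = (-0.4655, +0.8850)
n_1 = (-0.9494, +0.3142)
n_2 = (-0.7293, -0.6842)
n_3 = (+0.8900, -0.4559)
n_4 = (+0.1092, +0.9940)
  (0,1): δ = 136.05°  ·
  (0,2): δ = 74.57°  ·
  (0,3): δ = 35.13°  ✓
  (0,4): δ = 145.99°  ·
  (1,2): δ = 118.51°  ·
  (1,3): δ = 8.81°  ✓
  (1,4): δ = 102.04°  ·
  (2,3): δ = 70.30°  ·
  (2,4): δ = 40.55°  ✓
  (3,4): δ = 69.15°  ·
antipodal pairs: 3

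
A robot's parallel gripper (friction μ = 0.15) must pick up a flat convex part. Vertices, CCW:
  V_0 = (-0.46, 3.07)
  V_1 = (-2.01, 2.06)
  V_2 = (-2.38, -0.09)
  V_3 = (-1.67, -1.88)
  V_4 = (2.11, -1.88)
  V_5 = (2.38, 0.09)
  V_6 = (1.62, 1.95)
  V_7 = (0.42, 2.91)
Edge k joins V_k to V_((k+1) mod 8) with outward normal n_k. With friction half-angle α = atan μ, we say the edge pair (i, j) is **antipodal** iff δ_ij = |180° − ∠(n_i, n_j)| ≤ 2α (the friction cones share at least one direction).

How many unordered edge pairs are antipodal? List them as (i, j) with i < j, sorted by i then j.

count = 3; pairs: (1,4), (2,5), (3,7)

α = atan 0.15 = 8.53°;  2α = 17.06°
n_0 = (-0.5459, +0.8378)
n_1 = (-0.9855, +0.1696)
n_2 = (-0.9295, -0.3687)
n_3 = (+0.0000, -1.0000)
n_4 = (+0.9907, -0.1358)
n_5 = (+0.9257, +0.3782)
n_6 = (+0.6247, +0.7809)
n_7 = (+0.1789, +0.9839)
  (0,1): δ = 132.85°  ·
  (0,2): δ = 101.45°  ·
  (0,3): δ = 33.09°  ·
  (0,4): δ = 49.11°  ·
  (0,5): δ = 79.14°  ·
  (0,6): δ = 108.25°  ·
  (0,7): δ = 136.61°  ·
  (1,2): δ = 148.60°  ·
  (1,3): δ = 80.24°  ·
  (1,4): δ = 1.96°  ✓
  (1,5): δ = 31.99°  ·
  (1,6): δ = 61.10°  ·
  (1,7): δ = 89.46°  ·
  (2,3): δ = 111.64°  ·
  (2,4): δ = 29.44°  ·
  (2,5): δ = 0.59°  ✓
  (2,6): δ = 29.70°  ·
  (2,7): δ = 58.06°  ·
  (3,4): δ = 97.80°  ·
  (3,5): δ = 67.77°  ·
  (3,6): δ = 38.66°  ·
  (3,7): δ = 10.30°  ✓
  (4,5): δ = 149.97°  ·
  (4,6): δ = 120.86°  ·
  (4,7): δ = 92.50°  ·
  (5,6): δ = 150.88°  ·
  (5,7): δ = 122.53°  ·
  (6,7): δ = 151.65°  ·
antipodal pairs: 3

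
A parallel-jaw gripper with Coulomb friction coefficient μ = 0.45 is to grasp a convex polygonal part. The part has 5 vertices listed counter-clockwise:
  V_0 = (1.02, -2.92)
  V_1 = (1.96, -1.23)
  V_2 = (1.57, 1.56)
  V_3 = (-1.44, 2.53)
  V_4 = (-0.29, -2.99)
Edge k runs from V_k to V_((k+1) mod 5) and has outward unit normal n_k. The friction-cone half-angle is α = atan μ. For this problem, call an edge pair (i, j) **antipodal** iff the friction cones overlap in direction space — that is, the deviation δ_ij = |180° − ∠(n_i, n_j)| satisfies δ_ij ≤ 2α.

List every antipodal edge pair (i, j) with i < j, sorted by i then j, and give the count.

count = 3; pairs: (0,3), (1,3), (2,4)

α = atan 0.45 = 24.23°;  2α = 48.46°
n_0 = (+0.8739, -0.4861)
n_1 = (+0.9904, +0.1384)
n_2 = (+0.3067, +0.9518)
n_3 = (-0.9790, -0.2040)
n_4 = (+0.0534, -0.9986)
  (0,1): δ = 142.96°  ·
  (0,2): δ = 78.78°  ·
  (0,3): δ = 40.85°  ✓
  (0,4): δ = 122.14°  ·
  (1,2): δ = 115.82°  ·
  (1,3): δ = 3.81°  ✓
  (1,4): δ = 85.10°  ·
  (2,3): δ = 60.37°  ·
  (2,4): δ = 20.92°  ✓
  (3,4): δ = 98.71°  ·
antipodal pairs: 3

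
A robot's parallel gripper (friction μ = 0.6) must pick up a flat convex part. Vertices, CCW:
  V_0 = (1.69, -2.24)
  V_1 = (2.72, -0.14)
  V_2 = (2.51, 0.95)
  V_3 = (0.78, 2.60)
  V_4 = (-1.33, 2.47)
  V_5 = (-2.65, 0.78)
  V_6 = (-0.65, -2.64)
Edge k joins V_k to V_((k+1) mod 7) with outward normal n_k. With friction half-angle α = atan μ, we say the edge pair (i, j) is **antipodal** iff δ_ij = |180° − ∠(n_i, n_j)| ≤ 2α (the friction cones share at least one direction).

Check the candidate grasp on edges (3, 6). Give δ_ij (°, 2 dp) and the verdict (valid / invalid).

α = atan 0.6 = 30.96°;  2α = 61.93°
edge 3: e_3 = (-2.11, -0.13);  n_3 = (-0.0615, +0.9981)
edge 6: e_6 = (+2.34, +0.40);  n_6 = (+0.1685, -0.9857)
∠(n_3, n_6) = 173.83°
δ = |180° − 173.83°| = 6.17°
6.17° ≤ 2α = 61.93°  →  valid

δ = 6.17°, valid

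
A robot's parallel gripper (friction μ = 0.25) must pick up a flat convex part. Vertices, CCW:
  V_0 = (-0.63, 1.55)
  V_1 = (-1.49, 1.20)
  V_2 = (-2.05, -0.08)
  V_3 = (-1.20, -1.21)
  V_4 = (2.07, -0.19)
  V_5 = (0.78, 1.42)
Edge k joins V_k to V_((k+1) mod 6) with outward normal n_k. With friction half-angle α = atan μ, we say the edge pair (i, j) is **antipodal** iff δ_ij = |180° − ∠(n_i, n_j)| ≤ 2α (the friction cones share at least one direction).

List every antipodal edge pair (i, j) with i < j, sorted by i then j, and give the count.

count = 3; pairs: (0,3), (2,4), (3,5)

α = atan 0.25 = 14.04°;  2α = 28.07°
n_0 = (-0.3770, +0.9262)
n_1 = (-0.9162, +0.4008)
n_2 = (-0.7992, -0.6011)
n_3 = (+0.2978, -0.9546)
n_4 = (+0.7804, +0.6253)
n_5 = (+0.0918, +0.9958)
  (0,1): δ = 135.77°  ·
  (0,2): δ = 75.19°  ·
  (0,3): δ = 4.82°  ✓
  (0,4): δ = 106.56°  ·
  (0,5): δ = 152.59°  ·
  (1,2): δ = 119.42°  ·
  (1,3): δ = 49.05°  ·
  (1,4): δ = 62.33°  ·
  (1,5): δ = 108.36°  ·
  (2,3): δ = 109.63°  ·
  (2,4): δ = 1.75°  ✓
  (2,5): δ = 47.78°  ·
  (3,4): δ = 68.62°  ·
  (3,5): δ = 22.59°  ✓
  (4,5): δ = 133.97°  ·
antipodal pairs: 3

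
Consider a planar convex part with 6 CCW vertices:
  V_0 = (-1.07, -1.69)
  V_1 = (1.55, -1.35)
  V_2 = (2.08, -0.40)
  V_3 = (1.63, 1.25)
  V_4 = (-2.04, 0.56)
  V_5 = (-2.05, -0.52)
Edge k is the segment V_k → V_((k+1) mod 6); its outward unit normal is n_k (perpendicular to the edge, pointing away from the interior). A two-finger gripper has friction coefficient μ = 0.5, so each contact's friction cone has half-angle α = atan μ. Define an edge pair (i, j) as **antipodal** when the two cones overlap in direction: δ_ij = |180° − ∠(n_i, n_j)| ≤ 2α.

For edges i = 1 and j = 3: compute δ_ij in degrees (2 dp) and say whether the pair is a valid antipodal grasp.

α = atan 0.5 = 26.57°;  2α = 53.13°
edge 1: e_1 = (+0.53, +0.95);  n_1 = (+0.8733, -0.4872)
edge 3: e_3 = (-3.67, -0.69);  n_3 = (-0.1848, +0.9828)
∠(n_1, n_3) = 129.80°
δ = |180° − 129.80°| = 50.20°
50.20° ≤ 2α = 53.13°  →  valid

δ = 50.20°, valid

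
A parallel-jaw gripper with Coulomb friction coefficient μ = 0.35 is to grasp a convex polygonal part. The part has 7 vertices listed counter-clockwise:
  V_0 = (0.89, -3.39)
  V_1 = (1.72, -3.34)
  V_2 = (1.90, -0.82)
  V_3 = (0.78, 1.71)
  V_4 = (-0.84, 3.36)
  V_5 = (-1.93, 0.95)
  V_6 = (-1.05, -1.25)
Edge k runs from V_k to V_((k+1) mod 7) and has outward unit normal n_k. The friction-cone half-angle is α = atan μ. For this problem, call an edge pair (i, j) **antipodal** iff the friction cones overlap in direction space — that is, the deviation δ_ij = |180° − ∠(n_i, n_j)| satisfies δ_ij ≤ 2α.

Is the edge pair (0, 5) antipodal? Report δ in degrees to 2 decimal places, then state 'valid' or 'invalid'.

α = atan 0.35 = 19.29°;  2α = 38.58°
edge 0: e_0 = (+0.83, +0.05);  n_0 = (+0.0601, -0.9982)
edge 5: e_5 = (+0.88, -2.20);  n_5 = (-0.9285, -0.3714)
∠(n_0, n_5) = 71.65°
δ = |180° − 71.65°| = 108.35°
108.35° > 2α = 38.58°  →  invalid

δ = 108.35°, invalid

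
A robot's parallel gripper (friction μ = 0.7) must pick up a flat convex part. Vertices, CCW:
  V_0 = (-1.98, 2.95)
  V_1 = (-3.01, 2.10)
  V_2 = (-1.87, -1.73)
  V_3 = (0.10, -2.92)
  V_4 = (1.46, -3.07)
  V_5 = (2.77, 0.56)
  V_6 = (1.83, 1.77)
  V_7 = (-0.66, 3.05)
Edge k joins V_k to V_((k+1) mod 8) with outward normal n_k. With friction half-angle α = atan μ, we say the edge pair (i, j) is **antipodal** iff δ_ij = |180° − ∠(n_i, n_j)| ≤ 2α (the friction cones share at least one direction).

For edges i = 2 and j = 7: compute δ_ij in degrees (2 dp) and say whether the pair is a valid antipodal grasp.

α = atan 0.7 = 34.99°;  2α = 69.98°
edge 2: e_2 = (+1.97, -1.19);  n_2 = (-0.5170, -0.8560)
edge 7: e_7 = (-1.32, -0.10);  n_7 = (-0.0755, +0.9971)
∠(n_2, n_7) = 144.53°
δ = |180° − 144.53°| = 35.47°
35.47° ≤ 2α = 69.98°  →  valid

δ = 35.47°, valid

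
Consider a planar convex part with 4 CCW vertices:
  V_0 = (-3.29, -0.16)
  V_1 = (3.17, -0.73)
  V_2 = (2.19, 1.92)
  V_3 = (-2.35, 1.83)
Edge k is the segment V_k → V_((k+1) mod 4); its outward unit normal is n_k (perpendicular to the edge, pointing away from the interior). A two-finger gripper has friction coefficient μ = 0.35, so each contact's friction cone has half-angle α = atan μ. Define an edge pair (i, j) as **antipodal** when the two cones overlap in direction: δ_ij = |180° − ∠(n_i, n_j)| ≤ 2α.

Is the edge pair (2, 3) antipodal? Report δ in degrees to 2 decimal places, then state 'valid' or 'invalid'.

δ = 116.42°, invalid

α = atan 0.35 = 19.29°;  2α = 38.58°
edge 2: e_2 = (-4.54, -0.09);  n_2 = (-0.0198, +0.9998)
edge 3: e_3 = (-0.94, -1.99);  n_3 = (-0.9042, +0.4271)
∠(n_2, n_3) = 63.58°
δ = |180° − 63.58°| = 116.42°
116.42° > 2α = 38.58°  →  invalid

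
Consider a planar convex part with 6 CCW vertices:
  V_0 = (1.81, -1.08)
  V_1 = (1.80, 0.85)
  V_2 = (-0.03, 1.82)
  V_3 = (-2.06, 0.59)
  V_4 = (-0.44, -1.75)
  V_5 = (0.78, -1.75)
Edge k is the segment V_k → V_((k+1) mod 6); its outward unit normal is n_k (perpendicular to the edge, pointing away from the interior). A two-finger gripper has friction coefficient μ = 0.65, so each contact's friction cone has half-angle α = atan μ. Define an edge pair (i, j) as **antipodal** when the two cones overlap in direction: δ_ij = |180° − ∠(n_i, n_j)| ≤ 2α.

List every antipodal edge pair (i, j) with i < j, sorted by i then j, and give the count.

count = 7; pairs: (0,2), (0,3), (1,3), (1,4), (1,5), (2,4), (2,5)

α = atan 0.65 = 33.02°;  2α = 66.05°
n_0 = (+1.0000, +0.0052)
n_1 = (+0.4683, +0.8836)
n_2 = (-0.5182, +0.8553)
n_3 = (-0.8222, -0.5692)
n_4 = (+0.0000, -1.0000)
n_5 = (+0.5453, -0.8383)
  (0,1): δ = 118.22°  ·
  (0,2): δ = 59.08°  ✓
  (0,3): δ = 34.40°  ✓
  (0,4): δ = 89.70°  ·
  (0,5): δ = 122.75°  ·
  (1,2): δ = 120.86°  ·
  (1,3): δ = 27.38°  ✓
  (1,4): δ = 27.93°  ✓
  (1,5): δ = 60.97°  ✓
  (2,3): δ = 86.52°  ·
  (2,4): δ = 31.21°  ✓
  (2,5): δ = 1.83°  ✓
  (3,4): δ = 124.70°  ·
  (3,5): δ = 91.65°  ·
  (4,5): δ = 146.96°  ·
antipodal pairs: 7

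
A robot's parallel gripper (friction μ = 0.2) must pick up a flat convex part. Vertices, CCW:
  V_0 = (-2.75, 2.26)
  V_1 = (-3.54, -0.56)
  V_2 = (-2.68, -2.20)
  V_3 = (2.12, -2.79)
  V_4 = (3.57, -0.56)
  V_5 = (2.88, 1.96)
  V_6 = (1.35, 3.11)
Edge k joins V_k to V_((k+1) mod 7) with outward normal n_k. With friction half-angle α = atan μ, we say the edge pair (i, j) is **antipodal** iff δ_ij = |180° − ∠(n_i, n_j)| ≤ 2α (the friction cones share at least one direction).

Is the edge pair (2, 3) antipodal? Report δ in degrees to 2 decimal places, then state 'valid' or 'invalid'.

α = atan 0.2 = 11.31°;  2α = 22.62°
edge 2: e_2 = (+4.80, -0.59);  n_2 = (-0.1220, -0.9925)
edge 3: e_3 = (+1.45, +2.23);  n_3 = (+0.8384, -0.5451)
∠(n_2, n_3) = 63.97°
δ = |180° − 63.97°| = 116.03°
116.03° > 2α = 22.62°  →  invalid

δ = 116.03°, invalid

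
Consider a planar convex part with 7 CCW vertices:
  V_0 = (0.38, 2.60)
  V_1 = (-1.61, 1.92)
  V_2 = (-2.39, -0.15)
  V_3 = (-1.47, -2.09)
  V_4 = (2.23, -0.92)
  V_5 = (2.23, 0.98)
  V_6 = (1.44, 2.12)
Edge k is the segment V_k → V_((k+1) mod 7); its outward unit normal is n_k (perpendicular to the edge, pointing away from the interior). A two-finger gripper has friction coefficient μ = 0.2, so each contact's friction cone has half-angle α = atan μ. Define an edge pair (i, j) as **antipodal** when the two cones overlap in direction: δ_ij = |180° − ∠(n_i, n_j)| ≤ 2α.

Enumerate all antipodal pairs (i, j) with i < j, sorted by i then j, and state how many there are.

count = 3; pairs: (0,3), (1,4), (2,5)

α = atan 0.2 = 11.31°;  2α = 22.62°
n_0 = (-0.3234, +0.9463)
n_1 = (-0.9358, +0.3526)
n_2 = (-0.9035, -0.4285)
n_3 = (+0.3015, -0.9535)
n_4 = (+1.0000, -0.0000)
n_5 = (+0.8219, +0.5696)
n_6 = (+0.4125, +0.9110)
  (0,1): δ = 129.51°  ·
  (0,2): δ = 83.49°  ·
  (0,3): δ = 1.32°  ✓
  (0,4): δ = 71.13°  ·
  (0,5): δ = 105.86°  ·
  (0,6): δ = 136.77°  ·
  (1,2): δ = 133.98°  ·
  (1,3): δ = 51.81°  ·
  (1,4): δ = 20.65°  ✓
  (1,5): δ = 55.37°  ·
  (1,6): δ = 86.28°  ·
  (2,3): δ = 97.82°  ·
  (2,4): δ = 25.37°  ·
  (2,5): δ = 9.35°  ✓
  (2,6): δ = 40.27°  ·
  (3,4): δ = 107.55°  ·
  (3,5): δ = 72.83°  ·
  (3,6): δ = 41.91°  ·
  (4,5): δ = 145.28°  ·
  (4,6): δ = 114.36°  ·
  (5,6): δ = 149.08°  ·
antipodal pairs: 3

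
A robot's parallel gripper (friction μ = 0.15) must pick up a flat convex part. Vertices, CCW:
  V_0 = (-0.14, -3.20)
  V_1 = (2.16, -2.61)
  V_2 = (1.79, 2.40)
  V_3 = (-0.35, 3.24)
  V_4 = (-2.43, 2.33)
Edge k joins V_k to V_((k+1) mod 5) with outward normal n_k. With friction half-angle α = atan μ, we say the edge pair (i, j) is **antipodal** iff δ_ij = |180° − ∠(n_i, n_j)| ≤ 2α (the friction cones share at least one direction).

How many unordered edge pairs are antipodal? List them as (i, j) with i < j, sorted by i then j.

α = atan 0.15 = 8.53°;  2α = 17.06°
n_0 = (+0.2485, -0.9686)
n_1 = (+0.9973, +0.0737)
n_2 = (+0.3654, +0.9309)
n_3 = (-0.4008, +0.9162)
n_4 = (-0.9239, -0.3826)
  (0,1): δ = 100.16°  ·
  (0,2): δ = 35.82°  ·
  (0,3): δ = 9.24°  ✓
  (0,4): δ = 98.11°  ·
  (1,2): δ = 115.65°  ·
  (1,3): δ = 70.59°  ·
  (1,4): δ = 18.27°  ·
  (2,3): δ = 134.94°  ·
  (2,4): δ = 46.07°  ·
  (3,4): δ = 91.13°  ·
antipodal pairs: 1

count = 1; pairs: (0,3)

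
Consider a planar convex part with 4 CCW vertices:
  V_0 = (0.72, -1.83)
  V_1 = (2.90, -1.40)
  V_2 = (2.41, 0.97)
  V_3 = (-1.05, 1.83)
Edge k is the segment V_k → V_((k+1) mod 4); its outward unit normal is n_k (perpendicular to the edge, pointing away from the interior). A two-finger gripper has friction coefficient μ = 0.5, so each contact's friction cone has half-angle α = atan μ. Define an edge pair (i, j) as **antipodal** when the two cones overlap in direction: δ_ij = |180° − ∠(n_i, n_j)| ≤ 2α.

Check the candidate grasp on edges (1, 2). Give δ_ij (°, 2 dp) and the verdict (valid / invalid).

δ = 115.64°, invalid

α = atan 0.5 = 26.57°;  2α = 53.13°
edge 1: e_1 = (-0.49, +2.37);  n_1 = (+0.9793, +0.2025)
edge 2: e_2 = (-3.46, +0.86);  n_2 = (+0.2412, +0.9705)
∠(n_1, n_2) = 64.36°
δ = |180° − 64.36°| = 115.64°
115.64° > 2α = 53.13°  →  invalid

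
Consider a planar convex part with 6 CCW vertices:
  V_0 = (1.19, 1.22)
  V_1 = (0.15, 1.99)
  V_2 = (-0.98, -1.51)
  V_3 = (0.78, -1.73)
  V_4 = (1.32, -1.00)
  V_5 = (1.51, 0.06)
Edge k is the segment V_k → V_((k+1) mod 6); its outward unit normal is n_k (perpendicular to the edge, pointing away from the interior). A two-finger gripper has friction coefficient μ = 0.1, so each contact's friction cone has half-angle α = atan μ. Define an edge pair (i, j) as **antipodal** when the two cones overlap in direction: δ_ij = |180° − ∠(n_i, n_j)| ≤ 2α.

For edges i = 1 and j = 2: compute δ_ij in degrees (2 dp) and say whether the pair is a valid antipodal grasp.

δ = 79.23°, invalid

α = atan 0.1 = 5.71°;  2α = 11.42°
edge 1: e_1 = (-1.13, -3.50);  n_1 = (-0.9516, +0.3072)
edge 2: e_2 = (+1.76, -0.22);  n_2 = (-0.1240, -0.9923)
∠(n_1, n_2) = 100.77°
δ = |180° − 100.77°| = 79.23°
79.23° > 2α = 11.42°  →  invalid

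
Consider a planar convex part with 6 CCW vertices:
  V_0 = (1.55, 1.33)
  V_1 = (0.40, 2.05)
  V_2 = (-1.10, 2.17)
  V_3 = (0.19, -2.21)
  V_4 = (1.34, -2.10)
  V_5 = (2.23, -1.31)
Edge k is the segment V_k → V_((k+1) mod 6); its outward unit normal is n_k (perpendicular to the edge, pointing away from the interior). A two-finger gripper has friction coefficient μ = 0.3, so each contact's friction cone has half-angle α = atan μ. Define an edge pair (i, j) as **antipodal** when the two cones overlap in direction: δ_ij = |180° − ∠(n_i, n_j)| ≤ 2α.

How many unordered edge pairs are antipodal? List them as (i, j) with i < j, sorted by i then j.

α = atan 0.3 = 16.70°;  2α = 33.40°
n_0 = (+0.5307, +0.8476)
n_1 = (+0.0797, +0.9968)
n_2 = (-0.9593, -0.2825)
n_3 = (+0.0952, -0.9955)
n_4 = (+0.6638, -0.7479)
n_5 = (+0.9684, +0.2494)
  (0,1): δ = 152.52°  ·
  (0,2): δ = 41.54°  ·
  (0,3): δ = 37.51°  ·
  (0,4): δ = 73.64°  ·
  (0,5): δ = 136.49°  ·
  (1,2): δ = 69.02°  ·
  (1,3): δ = 10.04°  ✓
  (1,4): δ = 46.17°  ·
  (1,5): δ = 109.02°  ·
  (2,3): δ = 100.95°  ·
  (2,4): δ = 64.82°  ·
  (2,5): δ = 1.97°  ✓
  (3,4): δ = 143.87°  ·
  (3,5): δ = 81.02°  ·
  (4,5): δ = 117.15°  ·
antipodal pairs: 2

count = 2; pairs: (1,3), (2,5)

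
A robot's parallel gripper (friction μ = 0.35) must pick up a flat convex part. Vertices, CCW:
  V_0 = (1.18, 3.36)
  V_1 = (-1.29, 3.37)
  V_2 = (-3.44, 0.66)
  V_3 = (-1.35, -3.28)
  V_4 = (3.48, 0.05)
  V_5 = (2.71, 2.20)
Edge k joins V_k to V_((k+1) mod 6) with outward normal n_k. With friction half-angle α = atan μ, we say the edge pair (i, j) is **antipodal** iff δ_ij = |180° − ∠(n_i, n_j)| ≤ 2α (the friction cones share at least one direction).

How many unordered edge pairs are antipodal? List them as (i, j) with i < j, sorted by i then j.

count = 4; pairs: (0,3), (1,3), (2,4), (2,5)

α = atan 0.35 = 19.29°;  2α = 38.58°
n_0 = (+0.0040, +1.0000)
n_1 = (-0.7834, +0.6215)
n_2 = (-0.8834, -0.4686)
n_3 = (+0.5676, -0.8233)
n_4 = (+0.9414, +0.3372)
n_5 = (+0.6042, +0.7969)
  (0,1): δ = 128.20°  ·
  (0,2): δ = 61.82°  ·
  (0,3): δ = 34.82°  ✓
  (0,4): δ = 109.94°  ·
  (0,5): δ = 143.06°  ·
  (1,2): δ = 113.63°  ·
  (1,3): δ = 16.99°  ✓
  (1,4): δ = 58.13°  ·
  (1,5): δ = 91.26°  ·
  (2,3): δ = 83.36°  ·
  (2,4): δ = 8.24°  ✓
  (2,5): δ = 24.89°  ✓
  (3,4): δ = 104.88°  ·
  (3,5): δ = 71.75°  ·
  (4,5): δ = 146.87°  ·
antipodal pairs: 4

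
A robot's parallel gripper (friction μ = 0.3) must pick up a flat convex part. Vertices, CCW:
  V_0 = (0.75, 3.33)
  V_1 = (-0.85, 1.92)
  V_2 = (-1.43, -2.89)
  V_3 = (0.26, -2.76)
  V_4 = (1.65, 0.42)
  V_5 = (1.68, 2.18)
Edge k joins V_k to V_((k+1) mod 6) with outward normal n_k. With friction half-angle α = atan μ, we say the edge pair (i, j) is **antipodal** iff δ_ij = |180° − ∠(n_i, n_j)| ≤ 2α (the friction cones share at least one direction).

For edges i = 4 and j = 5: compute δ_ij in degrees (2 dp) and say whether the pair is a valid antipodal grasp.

α = atan 0.3 = 16.70°;  2α = 33.40°
edge 4: e_4 = (+0.03, +1.76);  n_4 = (+0.9999, -0.0170)
edge 5: e_5 = (-0.93, +1.15);  n_5 = (+0.7776, +0.6288)
∠(n_4, n_5) = 39.94°
δ = |180° − 39.94°| = 140.06°
140.06° > 2α = 33.40°  →  invalid

δ = 140.06°, invalid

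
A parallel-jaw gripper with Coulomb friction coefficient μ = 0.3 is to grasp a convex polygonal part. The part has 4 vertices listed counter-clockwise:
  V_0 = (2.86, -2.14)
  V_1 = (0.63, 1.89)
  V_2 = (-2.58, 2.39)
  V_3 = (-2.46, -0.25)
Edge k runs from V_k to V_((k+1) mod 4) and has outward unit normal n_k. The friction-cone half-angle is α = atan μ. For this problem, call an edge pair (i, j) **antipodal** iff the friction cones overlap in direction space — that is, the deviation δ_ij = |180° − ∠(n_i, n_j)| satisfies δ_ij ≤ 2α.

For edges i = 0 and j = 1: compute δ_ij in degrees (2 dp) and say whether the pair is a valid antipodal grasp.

δ = 127.81°, invalid

α = atan 0.3 = 16.70°;  2α = 33.40°
edge 0: e_0 = (-2.23, +4.03);  n_0 = (+0.8750, +0.4842)
edge 1: e_1 = (-3.21, +0.50);  n_1 = (+0.1539, +0.9881)
∠(n_0, n_1) = 52.19°
δ = |180° − 52.19°| = 127.81°
127.81° > 2α = 33.40°  →  invalid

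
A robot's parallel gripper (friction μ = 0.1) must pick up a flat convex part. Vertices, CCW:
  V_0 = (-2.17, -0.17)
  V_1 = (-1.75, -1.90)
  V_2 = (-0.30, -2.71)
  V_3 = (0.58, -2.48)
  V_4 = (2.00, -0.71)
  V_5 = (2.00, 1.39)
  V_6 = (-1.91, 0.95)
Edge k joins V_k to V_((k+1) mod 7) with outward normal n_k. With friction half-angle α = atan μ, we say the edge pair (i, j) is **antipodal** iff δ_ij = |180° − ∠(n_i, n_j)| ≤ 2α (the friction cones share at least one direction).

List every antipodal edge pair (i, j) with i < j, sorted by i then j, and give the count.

α = atan 0.1 = 5.71°;  2α = 11.42°
n_0 = (-0.9718, -0.2359)
n_1 = (-0.4877, -0.8730)
n_2 = (+0.2529, -0.9675)
n_3 = (+0.7800, -0.6258)
n_4 = (+1.0000, -0.0000)
n_5 = (-0.1118, +0.9937)
n_6 = (-0.9741, +0.2261)
  (0,1): δ = 132.83°  ·
  (0,2): δ = 89.00°  ·
  (0,3): δ = 52.38°  ·
  (0,4): δ = 13.65°  ·
  (0,5): δ = 82.77°  ·
  (0,6): δ = 153.28°  ·
  (1,2): δ = 136.16°  ·
  (1,3): δ = 99.55°  ·
  (1,4): δ = 60.81°  ·
  (1,5): δ = 35.61°  ·
  (1,6): δ = 106.12°  ·
  (2,3): δ = 143.39°  ·
  (2,4): δ = 104.65°  ·
  (2,5): δ = 8.23°  ✓
  (2,6): δ = 62.28°  ·
  (3,4): δ = 141.26°  ·
  (3,5): δ = 44.84°  ·
  (3,6): δ = 25.67°  ·
  (4,5): δ = 83.58°  ·
  (4,6): δ = 13.07°  ·
  (5,6): δ = 109.49°  ·
antipodal pairs: 1

count = 1; pairs: (2,5)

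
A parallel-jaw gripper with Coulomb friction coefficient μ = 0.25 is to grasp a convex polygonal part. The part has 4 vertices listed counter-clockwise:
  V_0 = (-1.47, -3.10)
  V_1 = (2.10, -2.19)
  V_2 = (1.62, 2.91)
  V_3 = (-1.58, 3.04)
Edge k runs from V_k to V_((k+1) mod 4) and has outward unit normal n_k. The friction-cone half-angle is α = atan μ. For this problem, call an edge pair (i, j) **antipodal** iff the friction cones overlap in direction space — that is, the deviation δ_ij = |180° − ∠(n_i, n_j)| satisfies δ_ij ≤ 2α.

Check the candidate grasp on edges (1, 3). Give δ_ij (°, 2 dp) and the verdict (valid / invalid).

α = atan 0.25 = 14.04°;  2α = 28.07°
edge 1: e_1 = (-0.48, +5.10);  n_1 = (+0.9956, +0.0937)
edge 3: e_3 = (+0.11, -6.14);  n_3 = (-0.9998, -0.0179)
∠(n_1, n_3) = 175.65°
δ = |180° − 175.65°| = 4.35°
4.35° ≤ 2α = 28.07°  →  valid

δ = 4.35°, valid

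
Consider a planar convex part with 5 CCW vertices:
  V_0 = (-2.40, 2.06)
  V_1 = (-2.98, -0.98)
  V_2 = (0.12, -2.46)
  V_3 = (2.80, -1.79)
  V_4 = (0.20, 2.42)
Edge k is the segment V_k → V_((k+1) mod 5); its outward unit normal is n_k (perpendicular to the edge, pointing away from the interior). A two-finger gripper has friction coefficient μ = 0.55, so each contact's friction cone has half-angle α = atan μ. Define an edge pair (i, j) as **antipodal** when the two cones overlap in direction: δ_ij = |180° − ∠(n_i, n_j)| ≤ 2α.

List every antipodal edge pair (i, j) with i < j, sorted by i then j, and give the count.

α = atan 0.55 = 28.81°;  2α = 57.62°
n_0 = (-0.9823, +0.1874)
n_1 = (-0.4308, -0.9024)
n_2 = (+0.2425, -0.9701)
n_3 = (+0.8508, +0.5254)
n_4 = (-0.1372, +0.9905)
  (0,1): δ = 104.72°  ·
  (0,2): δ = 65.16°  ·
  (0,3): δ = 42.50°  ✓
  (0,4): δ = 108.68°  ·
  (1,2): δ = 140.44°  ·
  (1,3): δ = 32.78°  ✓
  (1,4): δ = 33.40°  ✓
  (2,3): δ = 72.34°  ·
  (2,4): δ = 6.15°  ✓
  (3,4): δ = 113.82°  ·
antipodal pairs: 4

count = 4; pairs: (0,3), (1,3), (1,4), (2,4)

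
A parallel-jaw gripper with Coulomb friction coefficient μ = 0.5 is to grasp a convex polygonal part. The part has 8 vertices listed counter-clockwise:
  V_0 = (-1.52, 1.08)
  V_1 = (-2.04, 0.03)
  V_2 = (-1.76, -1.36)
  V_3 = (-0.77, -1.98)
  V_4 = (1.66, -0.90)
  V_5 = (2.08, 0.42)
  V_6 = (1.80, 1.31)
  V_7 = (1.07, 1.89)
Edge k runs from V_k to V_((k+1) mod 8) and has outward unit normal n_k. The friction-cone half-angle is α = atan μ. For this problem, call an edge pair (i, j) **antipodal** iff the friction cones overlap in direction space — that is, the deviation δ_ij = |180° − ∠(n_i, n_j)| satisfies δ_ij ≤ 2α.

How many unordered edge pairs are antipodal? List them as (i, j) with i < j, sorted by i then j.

α = atan 0.5 = 26.57°;  2α = 53.13°
n_0 = (-0.8961, +0.4438)
n_1 = (-0.9803, -0.1975)
n_2 = (-0.5308, -0.8475)
n_3 = (+0.4061, -0.9138)
n_4 = (+0.9529, -0.3032)
n_5 = (+0.9539, +0.3001)
n_6 = (+0.6221, +0.7830)
n_7 = (-0.2985, +0.9544)
  (0,1): δ = 142.26°  ·
  (0,2): δ = 95.71°  ·
  (0,3): δ = 39.69°  ✓
  (0,4): δ = 8.70°  ✓
  (0,5): δ = 43.81°  ✓
  (0,6): δ = 77.88°  ·
  (0,7): δ = 133.71°  ·
  (1,2): δ = 133.45°  ·
  (1,3): δ = 77.43°  ·
  (1,4): δ = 29.04°  ✓
  (1,5): δ = 6.07°  ✓
  (1,6): δ = 40.14°  ✓
  (1,7): δ = 95.98°  ·
  (2,3): δ = 123.98°  ·
  (2,4): δ = 75.59°  ·
  (2,5): δ = 40.48°  ✓
  (2,6): δ = 6.41°  ✓
  (2,7): δ = 49.42°  ✓
  (3,4): δ = 131.61°  ·
  (3,5): δ = 96.50°  ·
  (3,6): δ = 62.43°  ·
  (3,7): δ = 6.60°  ✓
  (4,5): δ = 144.89°  ·
  (4,6): δ = 110.82°  ·
  (4,7): δ = 54.98°  ·
  (5,6): δ = 145.93°  ·
  (5,7): δ = 90.10°  ·
  (6,7): δ = 124.17°  ·
antipodal pairs: 10

count = 10; pairs: (0,3), (0,4), (0,5), (1,4), (1,5), (1,6), (2,5), (2,6), (2,7), (3,7)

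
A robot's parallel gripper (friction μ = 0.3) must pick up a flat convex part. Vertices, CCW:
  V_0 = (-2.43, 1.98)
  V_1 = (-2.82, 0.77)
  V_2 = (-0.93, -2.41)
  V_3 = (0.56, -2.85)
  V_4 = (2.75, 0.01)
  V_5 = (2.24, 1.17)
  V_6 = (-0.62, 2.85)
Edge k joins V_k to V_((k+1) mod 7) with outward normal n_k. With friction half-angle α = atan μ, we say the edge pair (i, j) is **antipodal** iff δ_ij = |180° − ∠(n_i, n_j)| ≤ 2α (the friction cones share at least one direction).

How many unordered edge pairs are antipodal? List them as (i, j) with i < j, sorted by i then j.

count = 5; pairs: (0,3), (1,4), (1,5), (2,5), (3,6)

α = atan 0.3 = 16.70°;  2α = 33.40°
n_0 = (-0.9518, +0.3068)
n_1 = (-0.8596, -0.5109)
n_2 = (-0.2832, -0.9591)
n_3 = (+0.7940, -0.6080)
n_4 = (+0.9154, +0.4025)
n_5 = (+0.5065, +0.8622)
n_6 = (-0.4332, +0.9013)
  (0,1): δ = 131.41°  ·
  (0,2): δ = 88.59°  ·
  (0,3): δ = 19.58°  ✓
  (0,4): δ = 41.60°  ·
  (0,5): δ = 77.43°  ·
  (0,6): δ = 133.54°  ·
  (1,2): δ = 137.18°  ·
  (1,3): δ = 68.17°  ·
  (1,4): δ = 6.99°  ✓
  (1,5): δ = 28.84°  ✓
  (1,6): δ = 84.95°  ·
  (2,3): δ = 110.99°  ·
  (2,4): δ = 49.82°  ·
  (2,5): δ = 13.98°  ✓
  (2,6): δ = 42.12°  ·
  (3,4): δ = 118.82°  ·
  (3,5): δ = 82.99°  ·
  (3,6): δ = 26.89°  ✓
  (4,5): δ = 144.16°  ·
  (4,6): δ = 88.06°  ·
  (5,6): δ = 123.90°  ·
antipodal pairs: 5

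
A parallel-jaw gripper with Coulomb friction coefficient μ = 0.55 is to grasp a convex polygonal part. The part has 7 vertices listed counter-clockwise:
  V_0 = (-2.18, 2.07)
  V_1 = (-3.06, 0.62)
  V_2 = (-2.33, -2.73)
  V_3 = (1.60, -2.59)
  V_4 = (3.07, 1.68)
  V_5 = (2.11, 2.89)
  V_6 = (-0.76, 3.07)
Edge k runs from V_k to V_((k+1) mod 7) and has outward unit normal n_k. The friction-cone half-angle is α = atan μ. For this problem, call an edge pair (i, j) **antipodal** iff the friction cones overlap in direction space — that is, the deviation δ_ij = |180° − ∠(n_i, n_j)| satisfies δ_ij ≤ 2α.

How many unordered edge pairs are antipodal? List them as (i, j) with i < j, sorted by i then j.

count = 8; pairs: (0,2), (0,3), (1,3), (1,4), (2,4), (2,5), (2,6), (3,6)

α = atan 0.55 = 28.81°;  2α = 57.62°
n_0 = (-0.8549, +0.5188)
n_1 = (-0.9771, -0.2129)
n_2 = (+0.0356, -0.9994)
n_3 = (+0.9455, -0.3255)
n_4 = (+0.7834, +0.6215)
n_5 = (+0.0626, +0.9980)
n_6 = (-0.5758, +0.8176)
  (0,1): δ = 136.45°  ·
  (0,2): δ = 56.71°  ✓
  (0,3): δ = 12.26°  ✓
  (0,4): δ = 69.68°  ·
  (0,5): δ = 117.66°  ·
  (0,6): δ = 156.41°  ·
  (1,2): δ = 100.25°  ·
  (1,3): δ = 31.29°  ✓
  (1,4): δ = 26.13°  ✓
  (1,5): δ = 74.12°  ·
  (1,6): δ = 112.86°  ·
  (2,3): δ = 111.04°  ·
  (2,4): δ = 53.61°  ✓
  (2,5): δ = 5.63°  ✓
  (2,6): δ = 33.11°  ✓
  (3,4): δ = 122.58°  ·
  (3,5): δ = 74.59°  ·
  (3,6): δ = 35.85°  ✓
  (4,5): δ = 132.02°  ·
  (4,6): δ = 93.27°  ·
  (5,6): δ = 141.26°  ·
antipodal pairs: 8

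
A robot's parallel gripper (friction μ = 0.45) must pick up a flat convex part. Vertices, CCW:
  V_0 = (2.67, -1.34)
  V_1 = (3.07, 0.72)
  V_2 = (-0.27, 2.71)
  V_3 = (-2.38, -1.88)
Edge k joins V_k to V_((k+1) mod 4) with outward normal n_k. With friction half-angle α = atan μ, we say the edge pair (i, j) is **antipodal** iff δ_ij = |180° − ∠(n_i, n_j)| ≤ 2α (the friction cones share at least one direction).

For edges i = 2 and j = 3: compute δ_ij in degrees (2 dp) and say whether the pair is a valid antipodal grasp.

α = atan 0.45 = 24.23°;  2α = 48.46°
edge 2: e_2 = (-2.11, -4.59);  n_2 = (-0.9086, +0.4177)
edge 3: e_3 = (+5.05, +0.54);  n_3 = (+0.1063, -0.9943)
∠(n_2, n_3) = 120.79°
δ = |180° − 120.79°| = 59.21°
59.21° > 2α = 48.46°  →  invalid

δ = 59.21°, invalid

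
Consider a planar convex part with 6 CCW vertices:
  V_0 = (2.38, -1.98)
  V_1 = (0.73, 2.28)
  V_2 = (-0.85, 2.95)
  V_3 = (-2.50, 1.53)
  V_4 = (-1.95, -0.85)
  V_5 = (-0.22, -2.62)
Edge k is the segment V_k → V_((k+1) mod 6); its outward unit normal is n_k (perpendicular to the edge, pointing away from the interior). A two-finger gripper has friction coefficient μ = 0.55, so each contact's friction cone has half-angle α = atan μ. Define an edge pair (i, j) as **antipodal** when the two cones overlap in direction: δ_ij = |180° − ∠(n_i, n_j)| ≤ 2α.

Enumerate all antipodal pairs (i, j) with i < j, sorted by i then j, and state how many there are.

α = atan 0.55 = 28.81°;  2α = 57.62°
n_0 = (+0.9325, +0.3612)
n_1 = (+0.3904, +0.9206)
n_2 = (-0.6523, +0.7580)
n_3 = (-0.9743, -0.2252)
n_4 = (-0.7151, -0.6990)
n_5 = (+0.2390, -0.9710)
  (0,1): δ = 134.15°  ·
  (0,2): δ = 70.46°  ·
  (0,3): δ = 8.16°  ✓
  (0,4): δ = 23.17°  ✓
  (0,5): δ = 82.66°  ·
  (1,2): δ = 116.31°  ·
  (1,3): δ = 54.01°  ✓
  (1,4): δ = 22.68°  ✓
  (1,5): δ = 36.81°  ✓
  (2,3): δ = 117.70°  ·
  (2,4): δ = 86.37°  ·
  (2,5): δ = 26.89°  ✓
  (3,4): δ = 148.67°  ·
  (3,5): δ = 89.18°  ·
  (4,5): δ = 120.52°  ·
antipodal pairs: 6

count = 6; pairs: (0,3), (0,4), (1,3), (1,4), (1,5), (2,5)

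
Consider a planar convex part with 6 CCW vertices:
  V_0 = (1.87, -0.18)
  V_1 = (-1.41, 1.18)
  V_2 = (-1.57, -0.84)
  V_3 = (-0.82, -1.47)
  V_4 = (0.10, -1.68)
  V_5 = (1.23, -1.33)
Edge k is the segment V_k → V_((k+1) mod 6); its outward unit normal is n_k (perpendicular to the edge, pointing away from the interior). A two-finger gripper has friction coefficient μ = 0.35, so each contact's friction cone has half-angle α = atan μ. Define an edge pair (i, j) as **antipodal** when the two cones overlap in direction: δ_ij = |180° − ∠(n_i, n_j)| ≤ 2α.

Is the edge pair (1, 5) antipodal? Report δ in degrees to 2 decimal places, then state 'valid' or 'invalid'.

δ = 24.57°, valid

α = atan 0.35 = 19.29°;  2α = 38.58°
edge 1: e_1 = (-0.16, -2.02);  n_1 = (-0.9969, +0.0790)
edge 5: e_5 = (+0.64, +1.15);  n_5 = (+0.8738, -0.4863)
∠(n_1, n_5) = 155.43°
δ = |180° − 155.43°| = 24.57°
24.57° ≤ 2α = 38.58°  →  valid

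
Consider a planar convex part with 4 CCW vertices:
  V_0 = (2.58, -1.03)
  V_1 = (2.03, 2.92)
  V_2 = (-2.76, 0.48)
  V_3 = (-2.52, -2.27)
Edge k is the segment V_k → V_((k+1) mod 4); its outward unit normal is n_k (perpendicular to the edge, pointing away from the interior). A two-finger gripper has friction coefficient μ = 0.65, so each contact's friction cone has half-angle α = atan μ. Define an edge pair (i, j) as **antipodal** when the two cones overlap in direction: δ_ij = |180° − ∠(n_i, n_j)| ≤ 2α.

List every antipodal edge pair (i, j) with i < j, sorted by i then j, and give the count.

α = atan 0.65 = 33.02°;  2α = 66.05°
n_0 = (+0.9904, +0.1379)
n_1 = (-0.4539, +0.8911)
n_2 = (-0.9962, -0.0869)
n_3 = (+0.2363, -0.9717)
  (0,1): δ = 70.93°  ·
  (0,2): δ = 2.94°  ✓
  (0,3): δ = 95.74°  ·
  (1,2): δ = 112.01°  ·
  (1,3): δ = 13.33°  ✓
  (2,3): δ = 81.32°  ·
antipodal pairs: 2

count = 2; pairs: (0,2), (1,3)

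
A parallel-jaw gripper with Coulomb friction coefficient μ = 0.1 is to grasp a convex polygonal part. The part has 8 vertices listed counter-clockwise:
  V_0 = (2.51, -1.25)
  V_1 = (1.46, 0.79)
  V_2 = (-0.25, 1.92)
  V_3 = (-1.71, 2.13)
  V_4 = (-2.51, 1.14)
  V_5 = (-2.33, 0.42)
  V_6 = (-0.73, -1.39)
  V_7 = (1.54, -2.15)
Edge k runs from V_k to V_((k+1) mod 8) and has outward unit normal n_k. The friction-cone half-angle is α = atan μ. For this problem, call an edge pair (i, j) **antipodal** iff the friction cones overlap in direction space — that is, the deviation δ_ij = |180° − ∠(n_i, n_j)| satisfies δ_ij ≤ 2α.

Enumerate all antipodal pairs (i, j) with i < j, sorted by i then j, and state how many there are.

α = atan 0.1 = 5.71°;  2α = 11.42°
n_0 = (+0.8891, +0.4576)
n_1 = (+0.5513, +0.8343)
n_2 = (+0.1424, +0.9898)
n_3 = (-0.7778, +0.6285)
n_4 = (-0.9701, -0.2425)
n_5 = (-0.7492, -0.6623)
n_6 = (-0.3175, -0.9483)
n_7 = (+0.6802, -0.7331)
  (0,1): δ = 150.69°  ·
  (0,2): δ = 125.42°  ·
  (0,3): δ = 66.18°  ·
  (0,4): δ = 13.20°  ·
  (0,5): δ = 14.24°  ·
  (0,6): δ = 44.25°  ·
  (0,7): δ = 105.62°  ·
  (1,2): δ = 154.73°  ·
  (1,3): δ = 95.48°  ·
  (1,4): δ = 42.51°  ·
  (1,5): δ = 15.07°  ·
  (1,6): δ = 14.95°  ·
  (1,7): δ = 76.31°  ·
  (2,3): δ = 120.76°  ·
  (2,4): δ = 67.78°  ·
  (2,5): δ = 40.34°  ·
  (2,6): δ = 10.33°  ✓
  (2,7): δ = 51.04°  ·
  (3,4): δ = 127.02°  ·
  (3,5): δ = 99.58°  ·
  (3,6): δ = 69.57°  ·
  (3,7): δ = 8.20°  ✓
  (4,5): δ = 152.56°  ·
  (4,6): δ = 122.55°  ·
  (4,7): δ = 61.18°  ·
  (5,6): δ = 149.99°  ·
  (5,7): δ = 88.62°  ·
  (6,7): δ = 118.63°  ·
antipodal pairs: 2

count = 2; pairs: (2,6), (3,7)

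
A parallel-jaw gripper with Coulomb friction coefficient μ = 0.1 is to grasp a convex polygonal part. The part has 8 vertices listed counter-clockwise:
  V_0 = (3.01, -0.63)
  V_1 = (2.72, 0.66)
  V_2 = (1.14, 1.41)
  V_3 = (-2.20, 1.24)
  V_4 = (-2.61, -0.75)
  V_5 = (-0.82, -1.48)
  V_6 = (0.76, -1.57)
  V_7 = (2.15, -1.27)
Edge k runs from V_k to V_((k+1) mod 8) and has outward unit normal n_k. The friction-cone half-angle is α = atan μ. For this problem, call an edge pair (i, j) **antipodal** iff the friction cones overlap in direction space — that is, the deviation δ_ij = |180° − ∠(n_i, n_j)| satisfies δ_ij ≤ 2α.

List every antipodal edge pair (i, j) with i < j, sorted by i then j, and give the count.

α = atan 0.1 = 5.71°;  2α = 11.42°
n_0 = (+0.9757, +0.2193)
n_1 = (+0.4288, +0.9034)
n_2 = (-0.0508, +0.9987)
n_3 = (-0.9794, +0.2018)
n_4 = (-0.3776, -0.9260)
n_5 = (-0.0569, -0.9984)
n_6 = (+0.2110, -0.9775)
n_7 = (+0.5970, -0.8022)
  (0,1): δ = 128.06°  ·
  (0,2): δ = 99.76°  ·
  (0,3): δ = 24.31°  ·
  (0,4): δ = 55.14°  ·
  (0,5): δ = 74.07°  ·
  (0,6): δ = 89.51°  ·
  (0,7): δ = 113.99°  ·
  (1,2): δ = 151.69°  ·
  (1,3): δ = 76.25°  ·
  (1,4): δ = 3.21°  ✓
  (1,5): δ = 22.13°  ·
  (1,6): δ = 37.57°  ·
  (1,7): δ = 62.05°  ·
  (2,3): δ = 104.56°  ·
  (2,4): δ = 25.10°  ·
  (2,5): δ = 6.17°  ✓
  (2,6): δ = 9.27°  ✓
  (2,7): δ = 33.74°  ·
  (3,4): δ = 100.54°  ·
  (3,5): δ = 81.62°  ·
  (3,6): δ = 66.18°  ·
  (3,7): δ = 41.70°  ·
  (4,5): δ = 161.07°  ·
  (4,6): δ = 145.63°  ·
  (4,7): δ = 121.16°  ·
  (5,6): δ = 164.56°  ·
  (5,7): δ = 140.08°  ·
  (6,7): δ = 155.52°  ·
antipodal pairs: 3

count = 3; pairs: (1,4), (2,5), (2,6)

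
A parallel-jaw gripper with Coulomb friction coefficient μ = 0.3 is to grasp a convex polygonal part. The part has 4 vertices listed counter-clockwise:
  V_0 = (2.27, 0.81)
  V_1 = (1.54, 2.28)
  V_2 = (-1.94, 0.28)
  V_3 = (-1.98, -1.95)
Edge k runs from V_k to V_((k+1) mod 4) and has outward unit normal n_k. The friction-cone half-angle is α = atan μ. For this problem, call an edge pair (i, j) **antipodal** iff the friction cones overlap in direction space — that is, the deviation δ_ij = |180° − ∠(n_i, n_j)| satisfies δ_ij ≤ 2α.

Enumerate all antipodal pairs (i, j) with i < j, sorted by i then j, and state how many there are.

α = atan 0.3 = 16.70°;  2α = 33.40°
n_0 = (+0.8956, +0.4448)
n_1 = (-0.4983, +0.8670)
n_2 = (-0.9998, +0.0179)
n_3 = (+0.5446, -0.8387)
  (0,1): δ = 86.52°  ·
  (0,2): δ = 27.44°  ✓
  (0,3): δ = 96.59°  ·
  (1,2): δ = 120.91°  ·
  (1,3): δ = 3.11°  ✓
  (2,3): δ = 55.97°  ·
antipodal pairs: 2

count = 2; pairs: (0,2), (1,3)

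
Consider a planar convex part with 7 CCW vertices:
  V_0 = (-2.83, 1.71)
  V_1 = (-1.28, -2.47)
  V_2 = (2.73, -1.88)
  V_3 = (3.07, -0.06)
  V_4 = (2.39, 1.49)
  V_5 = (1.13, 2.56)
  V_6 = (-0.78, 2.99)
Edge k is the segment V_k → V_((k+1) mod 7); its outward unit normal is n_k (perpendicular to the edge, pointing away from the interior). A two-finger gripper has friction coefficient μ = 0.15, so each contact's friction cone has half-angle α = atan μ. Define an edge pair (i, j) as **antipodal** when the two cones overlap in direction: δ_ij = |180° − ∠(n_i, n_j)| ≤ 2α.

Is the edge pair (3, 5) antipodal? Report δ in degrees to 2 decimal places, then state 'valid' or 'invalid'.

α = atan 0.15 = 8.53°;  2α = 17.06°
edge 3: e_3 = (-0.68, +1.55);  n_3 = (+0.9158, +0.4017)
edge 5: e_5 = (-1.91, +0.43);  n_5 = (+0.2196, +0.9756)
∠(n_3, n_5) = 53.62°
δ = |180° − 53.62°| = 126.38°
126.38° > 2α = 17.06°  →  invalid

δ = 126.38°, invalid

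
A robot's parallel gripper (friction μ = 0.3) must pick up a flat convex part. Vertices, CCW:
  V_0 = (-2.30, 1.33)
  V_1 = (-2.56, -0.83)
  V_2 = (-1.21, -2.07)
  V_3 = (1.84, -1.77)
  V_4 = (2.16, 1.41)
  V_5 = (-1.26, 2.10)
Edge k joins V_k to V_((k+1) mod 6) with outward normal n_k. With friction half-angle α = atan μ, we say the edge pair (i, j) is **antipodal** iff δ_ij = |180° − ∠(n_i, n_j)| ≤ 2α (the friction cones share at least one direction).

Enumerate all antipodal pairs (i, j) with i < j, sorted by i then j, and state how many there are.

α = atan 0.3 = 16.70°;  2α = 33.40°
n_0 = (-0.9928, +0.1195)
n_1 = (-0.6765, -0.7365)
n_2 = (+0.0979, -0.9952)
n_3 = (+0.9950, -0.1001)
n_4 = (+0.1978, +0.9802)
n_5 = (-0.5950, +0.8037)
  (0,1): δ = 125.70°  ·
  (0,2): δ = 77.52°  ·
  (0,3): δ = 1.12°  ✓
  (0,4): δ = 85.46°  ·
  (0,5): δ = 133.38°  ·
  (1,2): δ = 131.81°  ·
  (1,3): δ = 53.18°  ·
  (1,4): δ = 31.16°  ✓
  (1,5): δ = 79.08°  ·
  (2,3): δ = 101.36°  ·
  (2,4): δ = 17.02°  ✓
  (2,5): δ = 30.90°  ✓
  (3,4): δ = 95.66°  ·
  (3,5): δ = 47.74°  ·
  (4,5): δ = 132.08°  ·
antipodal pairs: 4

count = 4; pairs: (0,3), (1,4), (2,4), (2,5)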